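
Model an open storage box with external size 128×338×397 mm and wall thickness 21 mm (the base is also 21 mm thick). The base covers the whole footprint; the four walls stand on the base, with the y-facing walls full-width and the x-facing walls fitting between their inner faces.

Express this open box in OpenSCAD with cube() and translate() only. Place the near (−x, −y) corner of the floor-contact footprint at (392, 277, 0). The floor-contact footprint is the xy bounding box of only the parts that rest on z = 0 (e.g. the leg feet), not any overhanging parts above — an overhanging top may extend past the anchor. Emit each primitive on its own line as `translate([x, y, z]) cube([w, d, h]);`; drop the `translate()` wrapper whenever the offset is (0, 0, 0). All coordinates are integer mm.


translate([392, 277, 0]) cube([128, 338, 21]);
translate([392, 277, 21]) cube([128, 21, 376]);
translate([392, 594, 21]) cube([128, 21, 376]);
translate([392, 298, 21]) cube([21, 296, 376]);
translate([499, 298, 21]) cube([21, 296, 376]);


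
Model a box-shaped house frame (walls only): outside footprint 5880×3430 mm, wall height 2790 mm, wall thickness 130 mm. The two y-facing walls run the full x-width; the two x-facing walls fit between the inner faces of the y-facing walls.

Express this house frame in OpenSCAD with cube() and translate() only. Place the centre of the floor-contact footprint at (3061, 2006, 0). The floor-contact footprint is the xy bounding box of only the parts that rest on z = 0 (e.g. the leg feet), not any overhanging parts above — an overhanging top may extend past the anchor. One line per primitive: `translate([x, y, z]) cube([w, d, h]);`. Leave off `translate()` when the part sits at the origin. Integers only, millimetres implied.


translate([121, 291, 0]) cube([5880, 130, 2790]);
translate([121, 3591, 0]) cube([5880, 130, 2790]);
translate([121, 421, 0]) cube([130, 3170, 2790]);
translate([5871, 421, 0]) cube([130, 3170, 2790]);


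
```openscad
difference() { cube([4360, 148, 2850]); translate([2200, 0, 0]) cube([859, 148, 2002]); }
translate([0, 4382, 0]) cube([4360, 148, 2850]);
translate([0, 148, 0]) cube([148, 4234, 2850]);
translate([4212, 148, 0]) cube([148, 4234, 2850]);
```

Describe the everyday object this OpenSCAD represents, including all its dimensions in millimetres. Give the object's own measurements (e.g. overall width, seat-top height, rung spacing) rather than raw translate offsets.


A single room: four walls, each 2850 mm tall and 148 mm thick, enclosing an outside footprint 4360×4530 mm (x × y), no floor or roof. The front and back walls (−y and +y sides) run the full x-width; the side walls fit between their inner faces. A door opening 859 mm wide and 2002 mm tall is cut through the front wall from the floor up, its −x edge 2200 mm from the wall's −x end.


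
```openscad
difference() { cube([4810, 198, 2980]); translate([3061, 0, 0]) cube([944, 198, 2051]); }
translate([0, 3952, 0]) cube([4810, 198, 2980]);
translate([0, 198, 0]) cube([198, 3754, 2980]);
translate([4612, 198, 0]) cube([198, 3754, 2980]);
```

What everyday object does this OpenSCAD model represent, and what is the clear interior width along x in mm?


A single room. The interior width is 4414 mm.

Four walls enclosing a rectangle with a door in the front wall — a room. Outside width 4810 minus two 198 mm walls gives 4414 mm.


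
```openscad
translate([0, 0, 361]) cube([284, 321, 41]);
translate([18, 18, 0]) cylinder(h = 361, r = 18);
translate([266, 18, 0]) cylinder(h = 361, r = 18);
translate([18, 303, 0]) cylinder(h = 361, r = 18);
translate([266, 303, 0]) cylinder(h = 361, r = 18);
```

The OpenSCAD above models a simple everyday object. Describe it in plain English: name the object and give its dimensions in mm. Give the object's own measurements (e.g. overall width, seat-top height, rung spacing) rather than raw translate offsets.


A simple wooden stool: a rectangular seat 284 mm (x) by 321 mm (y), 41 mm thick, top face at z = 402 mm, on four round legs, each 36 mm in diameter. The legs rest on z = 0, each leg's axis is inset half a diameter from the nearest pair of seat edges (so the leg's bounding box is flush with the corner).


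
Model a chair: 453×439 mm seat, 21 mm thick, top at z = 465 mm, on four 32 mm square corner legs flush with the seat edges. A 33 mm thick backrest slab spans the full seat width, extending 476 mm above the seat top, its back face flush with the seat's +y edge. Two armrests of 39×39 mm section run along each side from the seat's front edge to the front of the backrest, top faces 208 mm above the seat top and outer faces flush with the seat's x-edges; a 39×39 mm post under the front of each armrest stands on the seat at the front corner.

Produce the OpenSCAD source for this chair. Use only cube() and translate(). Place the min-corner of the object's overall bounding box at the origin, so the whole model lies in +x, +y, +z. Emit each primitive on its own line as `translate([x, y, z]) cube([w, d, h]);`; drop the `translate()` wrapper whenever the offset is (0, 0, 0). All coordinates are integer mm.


translate([0, 0, 444]) cube([453, 439, 21]);
cube([32, 32, 444]);
translate([421, 0, 0]) cube([32, 32, 444]);
translate([0, 407, 0]) cube([32, 32, 444]);
translate([421, 407, 0]) cube([32, 32, 444]);
translate([0, 406, 465]) cube([453, 33, 476]);
translate([0, 0, 634]) cube([39, 406, 39]);
translate([414, 0, 634]) cube([39, 406, 39]);
translate([0, 0, 465]) cube([39, 39, 169]);
translate([414, 0, 465]) cube([39, 39, 169]);


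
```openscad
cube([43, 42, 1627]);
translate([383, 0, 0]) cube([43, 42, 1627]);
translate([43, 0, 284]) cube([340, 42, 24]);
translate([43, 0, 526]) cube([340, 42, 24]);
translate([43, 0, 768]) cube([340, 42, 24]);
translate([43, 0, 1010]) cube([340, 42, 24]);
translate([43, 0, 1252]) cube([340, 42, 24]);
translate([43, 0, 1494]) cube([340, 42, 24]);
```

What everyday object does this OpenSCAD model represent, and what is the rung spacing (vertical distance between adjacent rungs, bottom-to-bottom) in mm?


A ladder. The rung spacing is 242 mm.

Two tall 43×42 posts with 6 short bars between them — a ladder. Adjacent rungs sit at z = 284 and z = 526, so the spacing is 526 − 284 = 242 mm.


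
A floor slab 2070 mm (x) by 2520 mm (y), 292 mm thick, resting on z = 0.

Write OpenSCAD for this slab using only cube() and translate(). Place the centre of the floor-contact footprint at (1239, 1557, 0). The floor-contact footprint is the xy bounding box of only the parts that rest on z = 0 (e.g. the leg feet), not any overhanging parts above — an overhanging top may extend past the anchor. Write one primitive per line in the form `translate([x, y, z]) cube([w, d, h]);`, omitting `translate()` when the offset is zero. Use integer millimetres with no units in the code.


translate([204, 297, 0]) cube([2070, 2520, 292]);


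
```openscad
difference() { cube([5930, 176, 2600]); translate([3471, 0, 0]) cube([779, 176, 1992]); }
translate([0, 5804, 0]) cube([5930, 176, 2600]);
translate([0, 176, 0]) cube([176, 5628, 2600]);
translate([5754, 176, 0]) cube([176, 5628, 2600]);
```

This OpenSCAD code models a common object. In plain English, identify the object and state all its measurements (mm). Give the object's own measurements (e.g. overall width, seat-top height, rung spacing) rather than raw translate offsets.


A single room: four walls, each 2600 mm tall and 176 mm thick, enclosing an outside footprint 5930×5980 mm (x × y), no floor or roof. The front and back walls (−y and +y sides) run the full x-width; the side walls fit between their inner faces. A door opening 779 mm wide and 1992 mm tall is cut through the front wall from the floor up, its −x edge 3471 mm from the wall's −x end.


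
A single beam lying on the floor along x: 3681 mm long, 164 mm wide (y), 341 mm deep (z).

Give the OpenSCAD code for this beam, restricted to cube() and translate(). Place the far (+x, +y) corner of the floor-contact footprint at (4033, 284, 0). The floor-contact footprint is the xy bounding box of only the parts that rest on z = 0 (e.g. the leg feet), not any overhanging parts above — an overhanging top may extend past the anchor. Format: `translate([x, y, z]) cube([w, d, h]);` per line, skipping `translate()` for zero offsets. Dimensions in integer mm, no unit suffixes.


translate([352, 120, 0]) cube([3681, 164, 341]);


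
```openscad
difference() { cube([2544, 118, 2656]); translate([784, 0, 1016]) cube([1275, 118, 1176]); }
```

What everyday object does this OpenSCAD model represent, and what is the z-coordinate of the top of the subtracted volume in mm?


A wall with a window opening. The window head height is 2192 mm.

A wall with a rectangular opening subtracted — a window. Sill at z = 1016, opening 1176 mm tall, so the head is at 1016 + 1176 = 2192 mm.


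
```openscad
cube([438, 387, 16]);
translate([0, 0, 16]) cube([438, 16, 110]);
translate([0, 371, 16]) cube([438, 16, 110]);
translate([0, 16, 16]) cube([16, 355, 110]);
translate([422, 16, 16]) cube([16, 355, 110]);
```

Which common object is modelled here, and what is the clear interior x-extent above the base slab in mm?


An open box. The internal width is 406 mm.

A 438×387 base slab with four walls standing on it — an open box. The base is 438 mm wide and the walls are 16 mm thick, so the internal width is 438 − 2 × 16 = 406 mm.


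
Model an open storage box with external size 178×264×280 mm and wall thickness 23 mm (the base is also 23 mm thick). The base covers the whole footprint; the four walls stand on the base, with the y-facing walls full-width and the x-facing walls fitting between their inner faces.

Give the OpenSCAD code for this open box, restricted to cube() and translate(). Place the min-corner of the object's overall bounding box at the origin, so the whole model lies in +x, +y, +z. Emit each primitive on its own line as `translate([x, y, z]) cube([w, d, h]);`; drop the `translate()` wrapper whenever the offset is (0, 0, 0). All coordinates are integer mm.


cube([178, 264, 23]);
translate([0, 0, 23]) cube([178, 23, 257]);
translate([0, 241, 23]) cube([178, 23, 257]);
translate([0, 23, 23]) cube([23, 218, 257]);
translate([155, 23, 23]) cube([23, 218, 257]);


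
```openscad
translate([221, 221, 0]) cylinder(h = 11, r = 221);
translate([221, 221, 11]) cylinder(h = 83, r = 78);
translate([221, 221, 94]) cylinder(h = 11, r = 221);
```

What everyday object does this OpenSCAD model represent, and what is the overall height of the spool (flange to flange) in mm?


A spool. The overall height is 105 mm.

Three coaxial cylinders, large–small–large — a spool. Two 11 mm flanges and a 83 mm core give 11 + 83 + 11 = 105 mm.


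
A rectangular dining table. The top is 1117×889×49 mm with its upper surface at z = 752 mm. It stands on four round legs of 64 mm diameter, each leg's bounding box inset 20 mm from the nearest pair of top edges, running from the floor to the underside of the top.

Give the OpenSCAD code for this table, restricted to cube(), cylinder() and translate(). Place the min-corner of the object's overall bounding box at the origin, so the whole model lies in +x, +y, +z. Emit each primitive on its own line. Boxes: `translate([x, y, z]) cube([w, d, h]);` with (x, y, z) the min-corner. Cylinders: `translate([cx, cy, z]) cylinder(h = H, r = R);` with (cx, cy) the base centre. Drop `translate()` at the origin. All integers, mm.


// leg_h = 752 - 49 = 703
translate([0, 0, 703]) cube([1117, 889, 49]);
translate([52, 52, 0]) cylinder(h = 703, r = 32);
translate([1065, 52, 0]) cylinder(h = 703, r = 32);
translate([52, 837, 0]) cylinder(h = 703, r = 32);
translate([1065, 837, 0]) cylinder(h = 703, r = 32);


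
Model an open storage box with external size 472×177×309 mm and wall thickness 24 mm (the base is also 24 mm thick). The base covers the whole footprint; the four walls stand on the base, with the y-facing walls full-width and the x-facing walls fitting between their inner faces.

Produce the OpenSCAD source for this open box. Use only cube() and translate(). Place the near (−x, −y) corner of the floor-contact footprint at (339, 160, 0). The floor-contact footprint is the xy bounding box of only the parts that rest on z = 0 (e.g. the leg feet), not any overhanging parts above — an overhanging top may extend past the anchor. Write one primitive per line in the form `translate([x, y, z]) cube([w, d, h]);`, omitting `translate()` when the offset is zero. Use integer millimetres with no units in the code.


translate([339, 160, 0]) cube([472, 177, 24]);
translate([339, 160, 24]) cube([472, 24, 285]);
translate([339, 313, 24]) cube([472, 24, 285]);
translate([339, 184, 24]) cube([24, 129, 285]);
translate([787, 184, 24]) cube([24, 129, 285]);


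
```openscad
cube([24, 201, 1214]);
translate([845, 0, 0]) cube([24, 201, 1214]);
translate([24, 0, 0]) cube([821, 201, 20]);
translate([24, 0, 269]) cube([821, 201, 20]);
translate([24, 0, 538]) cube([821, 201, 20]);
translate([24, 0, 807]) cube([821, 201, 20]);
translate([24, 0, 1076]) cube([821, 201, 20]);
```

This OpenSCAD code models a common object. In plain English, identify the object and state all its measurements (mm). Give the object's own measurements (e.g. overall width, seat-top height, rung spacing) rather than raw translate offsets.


An open bookshelf. Two side panels, each 24 mm thick, 201 mm deep and 1214 mm tall, stand 869 mm apart (outside-to-outside). Between them sit 5 shelves, each 20 mm thick and 201 mm deep, spanning the full gap between the sides. The bottom shelf rests on the floor (its underside at z = 0) and the clear gap between one shelf's top and the next shelf's underside is 249 mm.


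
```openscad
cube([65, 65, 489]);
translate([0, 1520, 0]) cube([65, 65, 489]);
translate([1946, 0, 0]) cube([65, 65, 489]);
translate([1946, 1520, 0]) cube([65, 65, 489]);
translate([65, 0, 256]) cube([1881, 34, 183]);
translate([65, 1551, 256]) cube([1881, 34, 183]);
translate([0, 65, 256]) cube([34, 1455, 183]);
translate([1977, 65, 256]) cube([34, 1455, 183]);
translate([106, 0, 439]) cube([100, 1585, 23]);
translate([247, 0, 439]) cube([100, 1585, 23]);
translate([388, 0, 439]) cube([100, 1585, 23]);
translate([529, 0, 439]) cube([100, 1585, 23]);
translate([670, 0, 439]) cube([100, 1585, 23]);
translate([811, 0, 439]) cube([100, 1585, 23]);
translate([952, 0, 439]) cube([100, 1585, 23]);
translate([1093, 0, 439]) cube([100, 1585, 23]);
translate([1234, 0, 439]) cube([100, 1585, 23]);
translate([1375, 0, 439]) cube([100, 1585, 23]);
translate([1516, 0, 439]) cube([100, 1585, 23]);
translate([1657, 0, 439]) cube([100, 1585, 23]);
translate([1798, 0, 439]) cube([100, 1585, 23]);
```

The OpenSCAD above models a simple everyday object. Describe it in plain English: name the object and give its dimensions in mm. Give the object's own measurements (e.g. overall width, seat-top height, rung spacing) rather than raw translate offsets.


A bed frame 2011 mm long (x) by 1585 mm wide (y). Four 65×65 mm corner posts, 489 mm tall, at the corners of the footprint. Four rails of 34 mm thickness and 183 mm height run between adjacent posts with their undersides at z = 256 mm, their outer faces flush with the outside of the frame (the two x-running rails run between the posts' inner faces; the two y-running rails run between the posts' inner faces). 13 slats, each 100 mm wide (x) and 23 mm thick, lie across the top of the two x-running rails, running the full 1585 mm width of the frame in y; along x they sit between the end posts with a 41 mm gap after the −x posts and between neighbouring slats, leaving 48 mm before the +x posts.


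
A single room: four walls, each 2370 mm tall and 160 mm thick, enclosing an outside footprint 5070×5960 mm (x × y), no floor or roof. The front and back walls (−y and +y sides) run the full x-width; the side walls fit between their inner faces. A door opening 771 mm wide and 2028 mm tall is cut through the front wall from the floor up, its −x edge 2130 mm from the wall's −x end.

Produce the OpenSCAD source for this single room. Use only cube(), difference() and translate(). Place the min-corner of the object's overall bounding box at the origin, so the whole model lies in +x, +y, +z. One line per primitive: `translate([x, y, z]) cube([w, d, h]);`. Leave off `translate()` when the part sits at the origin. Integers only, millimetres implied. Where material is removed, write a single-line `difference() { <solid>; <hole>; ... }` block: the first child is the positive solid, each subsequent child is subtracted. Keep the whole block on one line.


difference() { cube([5070, 160, 2370]); translate([2130, 0, 0]) cube([771, 160, 2028]); }
translate([0, 5800, 0]) cube([5070, 160, 2370]);
translate([0, 160, 0]) cube([160, 5640, 2370]);
translate([4910, 160, 0]) cube([160, 5640, 2370]);


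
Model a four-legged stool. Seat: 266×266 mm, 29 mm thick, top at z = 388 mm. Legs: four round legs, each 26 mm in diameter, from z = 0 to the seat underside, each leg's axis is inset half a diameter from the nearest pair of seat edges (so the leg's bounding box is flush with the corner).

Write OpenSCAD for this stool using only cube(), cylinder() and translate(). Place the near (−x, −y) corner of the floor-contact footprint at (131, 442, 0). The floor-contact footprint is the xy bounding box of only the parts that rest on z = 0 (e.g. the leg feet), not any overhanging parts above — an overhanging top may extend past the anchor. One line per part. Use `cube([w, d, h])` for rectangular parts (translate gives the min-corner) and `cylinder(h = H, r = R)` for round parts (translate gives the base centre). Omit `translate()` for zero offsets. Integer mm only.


// leg_h = 388 - 29 = 359
translate([131, 442, 359]) cube([266, 266, 29]);
translate([144, 455, 0]) cylinder(h = 359, r = 13);
translate([384, 455, 0]) cylinder(h = 359, r = 13);
translate([144, 695, 0]) cylinder(h = 359, r = 13);
translate([384, 695, 0]) cylinder(h = 359, r = 13);


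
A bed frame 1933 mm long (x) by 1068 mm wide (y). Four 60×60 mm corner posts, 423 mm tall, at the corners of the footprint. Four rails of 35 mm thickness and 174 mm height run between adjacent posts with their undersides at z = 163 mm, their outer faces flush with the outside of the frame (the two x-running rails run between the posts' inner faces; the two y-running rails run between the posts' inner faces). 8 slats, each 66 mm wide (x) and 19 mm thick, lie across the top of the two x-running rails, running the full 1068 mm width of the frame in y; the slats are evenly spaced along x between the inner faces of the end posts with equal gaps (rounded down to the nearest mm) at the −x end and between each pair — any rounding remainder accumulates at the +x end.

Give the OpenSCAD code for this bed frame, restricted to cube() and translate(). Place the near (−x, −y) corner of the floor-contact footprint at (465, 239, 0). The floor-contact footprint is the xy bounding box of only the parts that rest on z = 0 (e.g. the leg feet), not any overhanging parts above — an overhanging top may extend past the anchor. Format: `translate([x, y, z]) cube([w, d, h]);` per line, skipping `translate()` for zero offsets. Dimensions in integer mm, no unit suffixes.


translate([465, 239, 0]) cube([60, 60, 423]);
translate([465, 1247, 0]) cube([60, 60, 423]);
translate([2338, 239, 0]) cube([60, 60, 423]);
translate([2338, 1247, 0]) cube([60, 60, 423]);
translate([525, 239, 163]) cube([1813, 35, 174]);
translate([525, 1272, 163]) cube([1813, 35, 174]);
translate([465, 299, 163]) cube([35, 948, 174]);
translate([2363, 299, 163]) cube([35, 948, 174]);
translate([667, 239, 337]) cube([66, 1068, 19]);
translate([875, 239, 337]) cube([66, 1068, 19]);
translate([1083, 239, 337]) cube([66, 1068, 19]);
translate([1291, 239, 337]) cube([66, 1068, 19]);
translate([1499, 239, 337]) cube([66, 1068, 19]);
translate([1707, 239, 337]) cube([66, 1068, 19]);
translate([1915, 239, 337]) cube([66, 1068, 19]);
translate([2123, 239, 337]) cube([66, 1068, 19]);


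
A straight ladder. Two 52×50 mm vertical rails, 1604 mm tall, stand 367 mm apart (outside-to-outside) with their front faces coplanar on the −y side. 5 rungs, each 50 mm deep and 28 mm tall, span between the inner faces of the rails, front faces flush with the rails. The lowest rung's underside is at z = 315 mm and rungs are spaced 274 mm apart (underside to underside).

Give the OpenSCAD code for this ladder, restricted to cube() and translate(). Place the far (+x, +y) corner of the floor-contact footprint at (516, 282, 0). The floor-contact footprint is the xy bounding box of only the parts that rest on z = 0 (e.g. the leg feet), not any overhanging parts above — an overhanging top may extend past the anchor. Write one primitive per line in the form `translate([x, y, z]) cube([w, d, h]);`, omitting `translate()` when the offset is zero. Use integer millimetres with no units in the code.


translate([149, 232, 0]) cube([52, 50, 1604]);
translate([464, 232, 0]) cube([52, 50, 1604]);
translate([201, 232, 315]) cube([263, 50, 28]);
translate([201, 232, 589]) cube([263, 50, 28]);
translate([201, 232, 863]) cube([263, 50, 28]);
translate([201, 232, 1137]) cube([263, 50, 28]);
translate([201, 232, 1411]) cube([263, 50, 28]);


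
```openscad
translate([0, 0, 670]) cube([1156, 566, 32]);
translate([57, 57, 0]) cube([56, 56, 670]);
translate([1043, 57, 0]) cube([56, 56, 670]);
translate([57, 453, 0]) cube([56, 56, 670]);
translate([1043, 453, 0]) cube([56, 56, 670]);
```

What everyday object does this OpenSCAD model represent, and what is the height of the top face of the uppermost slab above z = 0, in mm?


A table. The table height is 702 mm.

A 1156×566×32 slab sits at z = 670 on four 56 mm square posts — a table. The top surface is at 670 + 32 = 702 mm.


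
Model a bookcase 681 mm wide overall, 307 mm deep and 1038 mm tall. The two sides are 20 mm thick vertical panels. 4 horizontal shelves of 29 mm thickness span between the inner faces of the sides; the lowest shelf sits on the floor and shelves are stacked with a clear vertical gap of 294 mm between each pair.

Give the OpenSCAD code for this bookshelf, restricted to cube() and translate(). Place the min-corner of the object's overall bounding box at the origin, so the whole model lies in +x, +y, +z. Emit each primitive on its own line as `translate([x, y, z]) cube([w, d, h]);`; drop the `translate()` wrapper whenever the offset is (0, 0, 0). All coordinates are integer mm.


cube([20, 307, 1038]);
translate([661, 0, 0]) cube([20, 307, 1038]);
translate([20, 0, 0]) cube([641, 307, 29]);
translate([20, 0, 323]) cube([641, 307, 29]);
translate([20, 0, 646]) cube([641, 307, 29]);
translate([20, 0, 969]) cube([641, 307, 29]);


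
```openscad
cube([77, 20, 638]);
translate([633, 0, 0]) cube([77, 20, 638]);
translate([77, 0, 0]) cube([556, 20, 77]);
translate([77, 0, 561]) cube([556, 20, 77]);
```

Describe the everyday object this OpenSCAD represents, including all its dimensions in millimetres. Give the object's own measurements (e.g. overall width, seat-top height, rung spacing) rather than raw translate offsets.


A rectangular picture frame lying in the x–z plane (depth along y). The opening is 556 mm wide (x) by 484 mm tall (z), surrounded by a border 77 mm wide on all four sides. The frame is 20 mm deep and is made of two full-height vertical stiles with two horizontal rails fitted between them.


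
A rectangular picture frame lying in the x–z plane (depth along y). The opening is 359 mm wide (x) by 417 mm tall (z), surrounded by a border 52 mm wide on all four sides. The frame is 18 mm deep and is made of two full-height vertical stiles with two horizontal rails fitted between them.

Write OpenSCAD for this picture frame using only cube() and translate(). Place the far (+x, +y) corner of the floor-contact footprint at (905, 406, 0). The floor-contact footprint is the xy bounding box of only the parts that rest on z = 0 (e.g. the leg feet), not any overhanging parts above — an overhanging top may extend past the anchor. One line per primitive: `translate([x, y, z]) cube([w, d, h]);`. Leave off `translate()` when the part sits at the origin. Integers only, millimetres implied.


translate([442, 388, 0]) cube([52, 18, 521]);
translate([853, 388, 0]) cube([52, 18, 521]);
translate([494, 388, 0]) cube([359, 18, 52]);
translate([494, 388, 469]) cube([359, 18, 52]);


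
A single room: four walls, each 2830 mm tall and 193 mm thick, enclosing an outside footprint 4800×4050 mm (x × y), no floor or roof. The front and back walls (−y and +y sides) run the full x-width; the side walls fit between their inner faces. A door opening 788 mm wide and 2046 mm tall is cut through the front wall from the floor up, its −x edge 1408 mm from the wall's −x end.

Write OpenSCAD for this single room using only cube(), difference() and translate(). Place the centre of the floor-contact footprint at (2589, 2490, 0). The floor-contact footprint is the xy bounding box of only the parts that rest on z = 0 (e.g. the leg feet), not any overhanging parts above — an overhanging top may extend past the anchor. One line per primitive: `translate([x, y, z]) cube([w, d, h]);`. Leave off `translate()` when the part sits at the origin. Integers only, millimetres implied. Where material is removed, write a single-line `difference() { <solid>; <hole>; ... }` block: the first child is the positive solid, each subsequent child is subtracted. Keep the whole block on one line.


difference() { translate([189, 465, 0]) cube([4800, 193, 2830]); translate([1597, 465, 0]) cube([788, 193, 2046]); }
translate([189, 4322, 0]) cube([4800, 193, 2830]);
translate([189, 658, 0]) cube([193, 3664, 2830]);
translate([4796, 658, 0]) cube([193, 3664, 2830]);


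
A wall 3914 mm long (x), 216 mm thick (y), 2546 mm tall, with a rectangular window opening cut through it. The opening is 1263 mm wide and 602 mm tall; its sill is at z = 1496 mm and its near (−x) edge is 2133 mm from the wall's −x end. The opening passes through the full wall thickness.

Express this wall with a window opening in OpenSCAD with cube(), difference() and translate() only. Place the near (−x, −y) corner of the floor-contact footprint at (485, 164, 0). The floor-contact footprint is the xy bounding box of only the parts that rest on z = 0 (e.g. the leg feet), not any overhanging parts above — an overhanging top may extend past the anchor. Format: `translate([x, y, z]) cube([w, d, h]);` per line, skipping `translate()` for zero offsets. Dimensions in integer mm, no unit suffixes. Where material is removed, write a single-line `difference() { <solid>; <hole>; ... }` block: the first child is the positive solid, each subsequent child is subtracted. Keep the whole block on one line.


difference() { translate([485, 164, 0]) cube([3914, 216, 2546]); translate([2618, 164, 1496]) cube([1263, 216, 602]); }


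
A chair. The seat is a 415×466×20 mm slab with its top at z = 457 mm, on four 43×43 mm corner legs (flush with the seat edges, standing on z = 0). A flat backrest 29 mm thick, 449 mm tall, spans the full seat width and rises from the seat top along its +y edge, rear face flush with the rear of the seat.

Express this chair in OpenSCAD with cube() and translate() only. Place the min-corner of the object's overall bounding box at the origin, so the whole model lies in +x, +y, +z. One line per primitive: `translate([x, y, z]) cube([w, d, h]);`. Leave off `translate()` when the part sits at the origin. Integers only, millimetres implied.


translate([0, 0, 437]) cube([415, 466, 20]);
cube([43, 43, 437]);
translate([372, 0, 0]) cube([43, 43, 437]);
translate([0, 423, 0]) cube([43, 43, 437]);
translate([372, 423, 0]) cube([43, 43, 437]);
translate([0, 437, 457]) cube([415, 29, 449]);


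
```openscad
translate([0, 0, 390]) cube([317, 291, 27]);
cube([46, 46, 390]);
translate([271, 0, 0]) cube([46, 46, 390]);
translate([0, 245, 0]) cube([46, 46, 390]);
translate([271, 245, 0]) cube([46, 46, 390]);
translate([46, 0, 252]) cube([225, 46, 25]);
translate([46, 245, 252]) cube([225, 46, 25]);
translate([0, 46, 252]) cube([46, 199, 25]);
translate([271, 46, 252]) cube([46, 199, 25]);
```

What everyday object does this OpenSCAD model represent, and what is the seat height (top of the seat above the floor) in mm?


A stool. The seat height is 417 mm.

A 317×291×27 slab at z = 390 on four corner posts — a stool. The seat top is 390 + 27 = 417 mm.


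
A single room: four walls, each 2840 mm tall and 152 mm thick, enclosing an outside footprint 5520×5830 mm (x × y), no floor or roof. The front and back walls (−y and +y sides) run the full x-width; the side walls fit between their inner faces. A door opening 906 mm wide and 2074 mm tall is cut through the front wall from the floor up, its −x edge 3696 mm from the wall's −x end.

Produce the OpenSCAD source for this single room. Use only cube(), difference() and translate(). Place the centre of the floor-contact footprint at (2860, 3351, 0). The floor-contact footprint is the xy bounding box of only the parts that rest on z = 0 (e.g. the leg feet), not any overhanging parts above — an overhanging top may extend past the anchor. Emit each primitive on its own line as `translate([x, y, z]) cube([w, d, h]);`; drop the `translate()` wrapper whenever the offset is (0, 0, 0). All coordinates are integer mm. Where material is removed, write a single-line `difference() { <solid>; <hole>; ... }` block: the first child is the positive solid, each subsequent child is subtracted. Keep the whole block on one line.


difference() { translate([100, 436, 0]) cube([5520, 152, 2840]); translate([3796, 436, 0]) cube([906, 152, 2074]); }
translate([100, 6114, 0]) cube([5520, 152, 2840]);
translate([100, 588, 0]) cube([152, 5526, 2840]);
translate([5468, 588, 0]) cube([152, 5526, 2840]);


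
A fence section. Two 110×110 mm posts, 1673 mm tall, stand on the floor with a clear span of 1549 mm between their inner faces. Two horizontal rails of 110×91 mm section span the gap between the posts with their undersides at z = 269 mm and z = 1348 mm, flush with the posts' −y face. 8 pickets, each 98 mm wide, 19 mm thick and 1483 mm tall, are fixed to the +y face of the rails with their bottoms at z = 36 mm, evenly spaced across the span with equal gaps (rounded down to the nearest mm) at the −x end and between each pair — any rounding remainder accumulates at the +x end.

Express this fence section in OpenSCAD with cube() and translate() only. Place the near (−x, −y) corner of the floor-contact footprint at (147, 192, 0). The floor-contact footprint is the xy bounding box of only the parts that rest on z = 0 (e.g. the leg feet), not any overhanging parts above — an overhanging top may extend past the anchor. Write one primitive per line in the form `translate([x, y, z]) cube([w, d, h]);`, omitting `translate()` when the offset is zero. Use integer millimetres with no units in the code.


translate([147, 192, 0]) cube([110, 110, 1673]);
translate([1806, 192, 0]) cube([110, 110, 1673]);
translate([257, 192, 269]) cube([1549, 110, 91]);
translate([257, 192, 1348]) cube([1549, 110, 91]);
translate([342, 302, 36]) cube([98, 19, 1483]);
translate([525, 302, 36]) cube([98, 19, 1483]);
translate([708, 302, 36]) cube([98, 19, 1483]);
translate([891, 302, 36]) cube([98, 19, 1483]);
translate([1074, 302, 36]) cube([98, 19, 1483]);
translate([1257, 302, 36]) cube([98, 19, 1483]);
translate([1440, 302, 36]) cube([98, 19, 1483]);
translate([1623, 302, 36]) cube([98, 19, 1483]);


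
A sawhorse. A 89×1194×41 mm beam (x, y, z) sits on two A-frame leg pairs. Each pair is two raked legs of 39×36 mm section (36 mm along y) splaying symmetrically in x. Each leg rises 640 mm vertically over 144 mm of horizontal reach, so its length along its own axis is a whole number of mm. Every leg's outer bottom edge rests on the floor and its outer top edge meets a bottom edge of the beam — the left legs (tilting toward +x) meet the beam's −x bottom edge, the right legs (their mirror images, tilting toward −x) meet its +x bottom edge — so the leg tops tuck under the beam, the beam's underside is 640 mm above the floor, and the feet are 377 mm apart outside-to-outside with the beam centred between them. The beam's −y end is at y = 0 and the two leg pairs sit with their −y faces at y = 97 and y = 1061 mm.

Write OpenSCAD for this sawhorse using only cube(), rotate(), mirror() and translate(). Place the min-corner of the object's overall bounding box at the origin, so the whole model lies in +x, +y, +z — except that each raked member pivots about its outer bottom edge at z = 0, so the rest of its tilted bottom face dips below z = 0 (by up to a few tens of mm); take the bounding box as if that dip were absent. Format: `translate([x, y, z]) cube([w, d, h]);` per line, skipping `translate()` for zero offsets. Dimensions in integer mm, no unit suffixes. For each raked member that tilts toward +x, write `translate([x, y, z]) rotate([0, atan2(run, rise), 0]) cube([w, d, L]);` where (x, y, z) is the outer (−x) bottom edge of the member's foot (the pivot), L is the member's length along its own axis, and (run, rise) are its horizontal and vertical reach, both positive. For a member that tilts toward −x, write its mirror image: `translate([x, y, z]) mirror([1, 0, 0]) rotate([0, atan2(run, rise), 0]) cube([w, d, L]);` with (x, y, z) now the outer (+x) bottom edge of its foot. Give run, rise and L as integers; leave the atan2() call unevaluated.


translate([144, 0, 640]) cube([89, 1194, 41]);
translate([0, 97, 0]) rotate([0, atan2(144, 640), 0]) cube([39, 36, 656]);
translate([377, 97, 0]) mirror([1, 0, 0]) rotate([0, atan2(144, 640), 0]) cube([39, 36, 656]);
translate([0, 1061, 0]) rotate([0, atan2(144, 640), 0]) cube([39, 36, 656]);
translate([377, 1061, 0]) mirror([1, 0, 0]) rotate([0, atan2(144, 640), 0]) cube([39, 36, 656]);


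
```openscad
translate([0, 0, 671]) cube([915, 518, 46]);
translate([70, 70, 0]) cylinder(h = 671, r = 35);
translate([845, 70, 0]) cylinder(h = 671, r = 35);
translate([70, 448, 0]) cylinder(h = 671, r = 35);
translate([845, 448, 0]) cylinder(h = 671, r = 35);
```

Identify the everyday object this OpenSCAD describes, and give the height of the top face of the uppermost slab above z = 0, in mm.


A table. The table height is 717 mm.

A 915×518×46 slab sits at z = 671 on four Ø70 mm round legs — a table. The top surface is at 671 + 46 = 717 mm.


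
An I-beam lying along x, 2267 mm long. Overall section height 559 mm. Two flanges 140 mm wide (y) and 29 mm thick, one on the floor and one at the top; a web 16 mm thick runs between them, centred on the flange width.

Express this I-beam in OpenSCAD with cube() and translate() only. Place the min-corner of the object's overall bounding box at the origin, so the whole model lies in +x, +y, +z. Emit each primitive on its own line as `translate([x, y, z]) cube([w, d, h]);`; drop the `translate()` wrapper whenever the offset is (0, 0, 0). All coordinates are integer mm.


cube([2267, 140, 29]);
translate([0, 62, 29]) cube([2267, 16, 501]);
translate([0, 0, 530]) cube([2267, 140, 29]);


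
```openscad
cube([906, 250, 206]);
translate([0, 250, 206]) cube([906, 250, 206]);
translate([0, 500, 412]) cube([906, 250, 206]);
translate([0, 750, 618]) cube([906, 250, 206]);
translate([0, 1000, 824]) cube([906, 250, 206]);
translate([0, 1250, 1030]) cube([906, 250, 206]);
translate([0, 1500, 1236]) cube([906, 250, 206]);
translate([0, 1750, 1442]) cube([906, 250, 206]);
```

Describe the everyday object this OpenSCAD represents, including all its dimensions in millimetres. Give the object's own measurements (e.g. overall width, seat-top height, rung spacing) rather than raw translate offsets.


A straight staircase of 8 solid steps. Each step is 906 mm wide (x), 250 mm deep (y, the going) and 206 mm tall (the rise). The first step rests on the floor; each subsequent step sits one going further in +y and one rise higher in +z, directly behind and above the previous step with no overlap.


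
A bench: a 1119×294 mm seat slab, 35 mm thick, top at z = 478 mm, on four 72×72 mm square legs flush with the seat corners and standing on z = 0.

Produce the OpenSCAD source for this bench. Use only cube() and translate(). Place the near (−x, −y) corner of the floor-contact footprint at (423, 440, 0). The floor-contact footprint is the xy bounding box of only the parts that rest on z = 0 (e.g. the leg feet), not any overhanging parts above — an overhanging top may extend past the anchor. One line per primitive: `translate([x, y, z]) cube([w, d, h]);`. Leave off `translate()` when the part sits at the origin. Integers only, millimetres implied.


// leg_h = 478 − 35 = 443
translate([423, 440, 443]) cube([1119, 294, 35]);
translate([423, 440, 0]) cube([72, 72, 443]);
translate([423, 662, 0]) cube([72, 72, 443]);
translate([1470, 440, 0]) cube([72, 72, 443]);
translate([1470, 662, 0]) cube([72, 72, 443]);


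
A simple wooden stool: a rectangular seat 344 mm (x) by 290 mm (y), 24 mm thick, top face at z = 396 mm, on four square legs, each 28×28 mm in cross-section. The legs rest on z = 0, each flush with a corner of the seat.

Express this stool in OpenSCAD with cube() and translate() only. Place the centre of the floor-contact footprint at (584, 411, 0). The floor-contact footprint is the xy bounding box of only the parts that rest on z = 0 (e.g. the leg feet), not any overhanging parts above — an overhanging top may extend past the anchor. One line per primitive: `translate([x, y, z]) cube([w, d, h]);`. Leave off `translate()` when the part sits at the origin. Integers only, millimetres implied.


translate([412, 266, 372]) cube([344, 290, 24]);
translate([412, 266, 0]) cube([28, 28, 372]);
translate([728, 266, 0]) cube([28, 28, 372]);
translate([412, 528, 0]) cube([28, 28, 372]);
translate([728, 528, 0]) cube([28, 28, 372]);


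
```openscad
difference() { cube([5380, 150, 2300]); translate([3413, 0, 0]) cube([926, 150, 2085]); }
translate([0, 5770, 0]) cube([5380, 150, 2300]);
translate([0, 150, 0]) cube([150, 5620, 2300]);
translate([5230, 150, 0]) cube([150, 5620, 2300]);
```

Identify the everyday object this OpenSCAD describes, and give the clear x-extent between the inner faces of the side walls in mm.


A single room. The interior width is 5080 mm.

Four walls enclosing a rectangle with a door in the front wall — a room. Outside width 5380 minus two 150 mm walls gives 5080 mm.


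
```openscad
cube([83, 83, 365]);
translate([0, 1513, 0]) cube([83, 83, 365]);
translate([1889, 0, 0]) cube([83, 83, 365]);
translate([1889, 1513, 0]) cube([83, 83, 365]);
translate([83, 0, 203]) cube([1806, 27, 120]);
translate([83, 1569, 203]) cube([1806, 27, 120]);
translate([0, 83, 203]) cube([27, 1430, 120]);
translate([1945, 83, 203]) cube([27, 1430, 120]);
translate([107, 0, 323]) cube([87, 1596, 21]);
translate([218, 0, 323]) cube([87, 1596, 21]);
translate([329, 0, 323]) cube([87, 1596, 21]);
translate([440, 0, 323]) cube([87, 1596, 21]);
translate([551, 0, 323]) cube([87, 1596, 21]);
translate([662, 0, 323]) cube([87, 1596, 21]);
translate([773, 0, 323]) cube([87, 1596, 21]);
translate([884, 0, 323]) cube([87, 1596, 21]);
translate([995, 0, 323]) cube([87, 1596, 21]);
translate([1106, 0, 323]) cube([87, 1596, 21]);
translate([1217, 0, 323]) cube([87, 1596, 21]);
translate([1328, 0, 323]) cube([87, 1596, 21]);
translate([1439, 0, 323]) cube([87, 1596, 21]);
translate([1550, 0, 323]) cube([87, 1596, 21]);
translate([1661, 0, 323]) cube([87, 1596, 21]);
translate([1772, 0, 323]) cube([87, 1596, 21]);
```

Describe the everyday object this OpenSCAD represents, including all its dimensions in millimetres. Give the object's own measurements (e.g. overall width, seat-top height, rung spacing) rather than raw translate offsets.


A bed frame 1972 mm long (x) by 1596 mm wide (y). Four 83×83 mm corner posts, 365 mm tall, at the corners of the footprint. Four rails of 27 mm thickness and 120 mm height run between adjacent posts with their undersides at z = 203 mm, their outer faces flush with the outside of the frame (the two x-running rails run between the posts' inner faces; the two y-running rails run between the posts' inner faces). 16 slats, each 87 mm wide (x) and 21 mm thick, lie across the top of the two x-running rails, running the full 1596 mm width of the frame in y; along x they sit between the end posts with a 24 mm gap after the −x posts and between neighbouring slats, leaving 30 mm before the +x posts.
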